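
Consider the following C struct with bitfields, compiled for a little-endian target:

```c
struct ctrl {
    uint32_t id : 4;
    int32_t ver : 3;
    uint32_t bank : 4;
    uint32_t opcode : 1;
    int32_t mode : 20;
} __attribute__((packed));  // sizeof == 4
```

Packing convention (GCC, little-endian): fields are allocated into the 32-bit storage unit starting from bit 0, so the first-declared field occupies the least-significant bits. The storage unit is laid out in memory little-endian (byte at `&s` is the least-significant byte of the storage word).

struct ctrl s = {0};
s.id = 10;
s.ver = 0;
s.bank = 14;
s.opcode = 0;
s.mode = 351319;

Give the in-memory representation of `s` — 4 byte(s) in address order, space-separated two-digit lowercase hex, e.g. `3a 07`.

0a 77 c5 55

id:4 = 10 → 0xa << 0 → word 0x0000000a
ver:3 = 0 → 0x0 << 4 → word 0x0000000a
bank:4 = 14 → 0xe << 7 → word 0x0000070a
opcode:1 = 0 → 0x0 << 11 → word 0x0000070a
mode:20 = 351319 → 0x55c57 << 12 → word 0x55c5770a
word = 0x55c5770a → little-endian bytes:
  [0]=0x0a  [1]=0x77  [2]=0xc5  [3]=0x55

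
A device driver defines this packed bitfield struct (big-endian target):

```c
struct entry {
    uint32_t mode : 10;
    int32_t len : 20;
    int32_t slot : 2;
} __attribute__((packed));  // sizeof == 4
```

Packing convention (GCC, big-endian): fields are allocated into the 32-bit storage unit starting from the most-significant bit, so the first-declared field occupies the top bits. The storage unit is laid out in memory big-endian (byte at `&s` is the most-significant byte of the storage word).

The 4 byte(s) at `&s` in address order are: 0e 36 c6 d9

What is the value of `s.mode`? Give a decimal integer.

[0]=0x0e [1]=0x36 [2]=0xc6 [3]=0xd9 (big-endian) → word 0x0e36c6d9
mode:10 @ bit 22 → (0x0e36c6d9>>22)&0x3ff = 0x38  ←
len:20 @ bit 2 → (0x0e36c6d9>>2)&0xfffff = 0xdb1b6
slot:2 @ bit 0 → (0x0e36c6d9>>0)&0x3 = 0x1

56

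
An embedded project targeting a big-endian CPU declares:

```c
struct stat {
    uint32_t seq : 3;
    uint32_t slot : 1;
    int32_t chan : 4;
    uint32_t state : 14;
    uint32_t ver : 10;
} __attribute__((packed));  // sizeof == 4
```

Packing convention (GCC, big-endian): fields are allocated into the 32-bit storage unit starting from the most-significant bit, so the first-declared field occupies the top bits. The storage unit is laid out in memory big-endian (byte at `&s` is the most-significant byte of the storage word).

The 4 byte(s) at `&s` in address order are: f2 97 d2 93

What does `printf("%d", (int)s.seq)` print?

7

[0]=0xf2 [1]=0x97 [2]=0xd2 [3]=0x93 (big-endian) → word 0xf297d293
seq:3 @ bit 29 → (0xf297d293>>29)&0x7 = 0x7  ←
slot:1 @ bit 28 → (0xf297d293>>28)&0x1 = 0x1
chan:4 @ bit 24 → (0xf297d293>>24)&0xf = 0x2
state:14 @ bit 10 → (0xf297d293>>10)&0x3fff = 0x25f4
ver:10 @ bit 0 → (0xf297d293>>0)&0x3ff = 0x293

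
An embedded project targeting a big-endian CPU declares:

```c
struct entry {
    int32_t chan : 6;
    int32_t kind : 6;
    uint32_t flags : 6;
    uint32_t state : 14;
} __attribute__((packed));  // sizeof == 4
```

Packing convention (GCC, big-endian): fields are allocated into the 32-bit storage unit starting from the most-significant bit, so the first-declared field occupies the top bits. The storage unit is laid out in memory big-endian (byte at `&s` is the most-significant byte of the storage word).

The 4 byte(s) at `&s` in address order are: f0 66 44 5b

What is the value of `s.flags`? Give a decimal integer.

[0]=0xf0 [1]=0x66 [2]=0x44 [3]=0x5b (big-endian) → word 0xf066445b
chan [26+:6] = (word>>26) & 0x3f = 60
kind [20+:6] = (word>>20) & 0x3f = 6
flags [14+:6] = (word>>14) & 0x3f = 25  ←
state [0+:14] = (word>>0) & 0x3fff = 1115

25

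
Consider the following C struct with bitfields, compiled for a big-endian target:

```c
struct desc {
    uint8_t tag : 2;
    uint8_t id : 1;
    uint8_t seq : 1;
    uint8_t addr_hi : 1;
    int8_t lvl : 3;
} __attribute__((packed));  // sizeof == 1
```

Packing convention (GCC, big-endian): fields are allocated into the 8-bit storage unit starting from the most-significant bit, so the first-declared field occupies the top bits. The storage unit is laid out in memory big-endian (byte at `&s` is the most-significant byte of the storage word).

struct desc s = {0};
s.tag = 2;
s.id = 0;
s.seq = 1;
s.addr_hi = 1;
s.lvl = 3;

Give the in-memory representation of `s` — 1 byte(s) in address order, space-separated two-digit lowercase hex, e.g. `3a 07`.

tag:2 = 2 → 0x2 << 6 → word 0x80
id:1 = 0 → 0x0 << 5 → word 0x80
seq:1 = 1 → 0x1 << 4 → word 0x90
addr_hi:1 = 1 → 0x1 << 3 → word 0x98
lvl:3 = 3 → 0x3 << 0 → word 0x9b
word = 0x9b → big-endian bytes:
  [0]=0x9b

9b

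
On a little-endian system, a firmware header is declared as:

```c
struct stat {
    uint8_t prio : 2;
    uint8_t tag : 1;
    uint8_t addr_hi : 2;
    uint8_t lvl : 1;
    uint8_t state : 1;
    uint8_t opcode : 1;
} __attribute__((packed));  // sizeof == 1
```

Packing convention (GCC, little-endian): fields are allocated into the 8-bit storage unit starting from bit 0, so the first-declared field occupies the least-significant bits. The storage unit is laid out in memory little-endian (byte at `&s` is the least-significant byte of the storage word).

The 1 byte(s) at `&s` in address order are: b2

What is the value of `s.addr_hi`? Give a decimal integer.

2

[0]=0xb2 (little-endian) → word 0xb2
prio [0+:2] = (word>>0) & 0x3 = 2
tag [2+:1] = (word>>2) & 0x1 = 0
addr_hi [3+:2] = (word>>3) & 0x3 = 2  ←
lvl [5+:1] = (word>>5) & 0x1 = 1
state [6+:1] = (word>>6) & 0x1 = 0
opcode [7+:1] = (word>>7) & 0x1 = 1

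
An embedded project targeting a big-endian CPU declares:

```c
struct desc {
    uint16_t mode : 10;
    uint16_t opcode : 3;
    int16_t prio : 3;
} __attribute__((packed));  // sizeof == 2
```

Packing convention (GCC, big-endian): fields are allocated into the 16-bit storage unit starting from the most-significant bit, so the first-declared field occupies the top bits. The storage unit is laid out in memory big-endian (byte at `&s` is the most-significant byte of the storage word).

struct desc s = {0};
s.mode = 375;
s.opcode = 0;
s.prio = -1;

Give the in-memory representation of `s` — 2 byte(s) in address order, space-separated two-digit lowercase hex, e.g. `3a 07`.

5d c7

mode (10b) val=375 bits=0x177 at bit 6: 0x5dc0
opcode (3b) val=0 bits=0x0 at bit 3: 0x5dc0
prio (3b) val=-1 bits=0x7 at bit 0: 0x5dc7
word = 0x5dc7 → big-endian bytes:
  [0]=0x5d  [1]=0xc7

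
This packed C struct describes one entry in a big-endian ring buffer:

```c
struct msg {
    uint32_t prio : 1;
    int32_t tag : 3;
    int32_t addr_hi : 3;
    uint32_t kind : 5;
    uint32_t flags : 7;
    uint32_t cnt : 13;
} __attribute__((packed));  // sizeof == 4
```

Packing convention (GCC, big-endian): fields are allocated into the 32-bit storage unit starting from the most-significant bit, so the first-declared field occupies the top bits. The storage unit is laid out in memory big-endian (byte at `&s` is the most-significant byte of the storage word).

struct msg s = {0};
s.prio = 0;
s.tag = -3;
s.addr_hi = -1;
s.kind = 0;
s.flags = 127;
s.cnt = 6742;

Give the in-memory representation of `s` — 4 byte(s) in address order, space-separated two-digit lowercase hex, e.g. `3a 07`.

[31+:1] prio=0 & 0x1 = 0x0; word=0x00000000
[28+:3] tag=-3 & 0x7 = 0x5; word=0x50000000
[25+:3] addr_hi=-1 & 0x7 = 0x7; word=0x5e000000
[20+:5] kind=0 & 0x1f = 0x0; word=0x5e000000
[13+:7] flags=127 & 0x7f = 0x7f; word=0x5e0fe000
[0+:13] cnt=6742 & 0x1fff = 0x1a56; word=0x5e0ffa56
word = 0x5e0ffa56 → big-endian bytes:
  [0]=0x5e  [1]=0x0f  [2]=0xfa  [3]=0x56

5e 0f fa 56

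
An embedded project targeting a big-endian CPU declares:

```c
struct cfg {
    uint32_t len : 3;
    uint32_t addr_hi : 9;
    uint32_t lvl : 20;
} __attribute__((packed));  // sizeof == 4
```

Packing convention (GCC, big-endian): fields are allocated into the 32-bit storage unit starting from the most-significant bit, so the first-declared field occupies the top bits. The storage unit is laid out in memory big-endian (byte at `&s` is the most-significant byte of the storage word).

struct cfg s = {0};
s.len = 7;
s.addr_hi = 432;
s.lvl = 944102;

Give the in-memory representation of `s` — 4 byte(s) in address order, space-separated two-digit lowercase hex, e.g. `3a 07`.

[29+:3] len=7 & 0x7 = 0x7; word=0xe0000000
[20+:9] addr_hi=432 & 0x1ff = 0x1b0; word=0xfb000000
[0+:20] lvl=944102 & 0xfffff = 0xe67e6; word=0xfb0e67e6
word = 0xfb0e67e6 → big-endian bytes:
  [0]=0xfb  [1]=0x0e  [2]=0x67  [3]=0xe6

fb 0e 67 e6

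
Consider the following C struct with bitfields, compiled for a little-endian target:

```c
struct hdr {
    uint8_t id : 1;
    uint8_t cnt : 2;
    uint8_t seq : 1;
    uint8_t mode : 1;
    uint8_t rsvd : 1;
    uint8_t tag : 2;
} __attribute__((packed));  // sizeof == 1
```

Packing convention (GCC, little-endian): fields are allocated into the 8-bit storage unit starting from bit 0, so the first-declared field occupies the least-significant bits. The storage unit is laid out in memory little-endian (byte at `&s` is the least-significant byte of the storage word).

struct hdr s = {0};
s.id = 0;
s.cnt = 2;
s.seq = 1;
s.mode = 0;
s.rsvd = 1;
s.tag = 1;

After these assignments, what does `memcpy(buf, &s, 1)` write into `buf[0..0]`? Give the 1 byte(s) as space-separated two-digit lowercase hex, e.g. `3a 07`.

6c

id (1b) val=0 bits=0x0 at bit 0: 0x00
cnt (2b) val=2 bits=0x2 at bit 1: 0x04
seq (1b) val=1 bits=0x1 at bit 3: 0x0c
mode (1b) val=0 bits=0x0 at bit 4: 0x0c
rsvd (1b) val=1 bits=0x1 at bit 5: 0x2c
tag (2b) val=1 bits=0x1 at bit 6: 0x6c
word = 0x6c → little-endian bytes:
  [0]=0x6c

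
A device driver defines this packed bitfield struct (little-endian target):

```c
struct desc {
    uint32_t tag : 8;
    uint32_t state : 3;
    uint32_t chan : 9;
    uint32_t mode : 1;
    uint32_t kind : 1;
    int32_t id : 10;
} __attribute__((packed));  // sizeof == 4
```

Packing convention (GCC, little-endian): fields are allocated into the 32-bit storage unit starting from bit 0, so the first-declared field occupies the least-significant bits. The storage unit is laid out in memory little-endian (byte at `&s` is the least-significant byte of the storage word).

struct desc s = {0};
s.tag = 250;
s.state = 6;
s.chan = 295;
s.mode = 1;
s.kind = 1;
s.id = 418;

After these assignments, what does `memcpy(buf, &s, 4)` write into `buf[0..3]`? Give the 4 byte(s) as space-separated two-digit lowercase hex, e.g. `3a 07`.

fa 3e b9 68

tag (8b) val=250 bits=0xfa at bit 0: 0x000000fa
state (3b) val=6 bits=0x6 at bit 8: 0x000006fa
chan (9b) val=295 bits=0x127 at bit 11: 0x00093efa
mode (1b) val=1 bits=0x1 at bit 20: 0x00193efa
kind (1b) val=1 bits=0x1 at bit 21: 0x00393efa
id (10b) val=418 bits=0x1a2 at bit 22: 0x68b93efa
word = 0x68b93efa → little-endian bytes:
  [0]=0xfa  [1]=0x3e  [2]=0xb9  [3]=0x68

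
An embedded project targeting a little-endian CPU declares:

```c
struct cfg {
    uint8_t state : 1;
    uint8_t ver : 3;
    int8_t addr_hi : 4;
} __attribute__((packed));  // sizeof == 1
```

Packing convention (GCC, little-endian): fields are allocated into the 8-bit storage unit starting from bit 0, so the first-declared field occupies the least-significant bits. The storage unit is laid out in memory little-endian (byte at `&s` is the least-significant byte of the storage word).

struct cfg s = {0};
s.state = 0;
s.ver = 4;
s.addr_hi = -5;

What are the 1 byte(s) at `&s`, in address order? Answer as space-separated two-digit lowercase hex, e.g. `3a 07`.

b8

state (1b) val=0 bits=0x0 at bit 0: 0x00
ver (3b) val=4 bits=0x4 at bit 1: 0x08
addr_hi (4b) val=-5 bits=0xb at bit 4: 0xb8
word = 0xb8 → little-endian bytes:
  [0]=0xb8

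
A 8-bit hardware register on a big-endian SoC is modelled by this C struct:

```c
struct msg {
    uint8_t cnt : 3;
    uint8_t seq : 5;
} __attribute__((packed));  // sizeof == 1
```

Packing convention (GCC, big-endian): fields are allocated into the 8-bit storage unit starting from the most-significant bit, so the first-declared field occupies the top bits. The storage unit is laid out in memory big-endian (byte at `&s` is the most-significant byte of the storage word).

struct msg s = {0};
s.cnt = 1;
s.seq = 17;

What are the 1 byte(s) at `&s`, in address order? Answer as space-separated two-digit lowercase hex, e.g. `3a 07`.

cnt:3 = 1 → 0x1 << 5 → word 0x20
seq:5 = 17 → 0x11 << 0 → word 0x31
word = 0x31 → big-endian bytes:
  [0]=0x31

31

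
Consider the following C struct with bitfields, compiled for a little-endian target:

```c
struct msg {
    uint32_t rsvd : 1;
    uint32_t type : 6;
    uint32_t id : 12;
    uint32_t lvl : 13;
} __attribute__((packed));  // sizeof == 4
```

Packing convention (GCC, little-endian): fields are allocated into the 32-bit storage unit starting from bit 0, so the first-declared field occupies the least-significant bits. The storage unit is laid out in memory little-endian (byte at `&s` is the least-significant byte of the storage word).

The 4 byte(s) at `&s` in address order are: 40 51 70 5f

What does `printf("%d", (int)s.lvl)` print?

[0]=0x40 [1]=0x51 [2]=0x70 [3]=0x5f (little-endian) → word 0x5f705140
rsvd:1 @ bit 0 → (0x5f705140>>0)&0x1 = 0x0
type:6 @ bit 1 → (0x5f705140>>1)&0x3f = 0x20
id:12 @ bit 7 → (0x5f705140>>7)&0xfff = 0xa2
lvl:13 @ bit 19 → (0x5f705140>>19)&0x1fff = 0xbee  ←

3054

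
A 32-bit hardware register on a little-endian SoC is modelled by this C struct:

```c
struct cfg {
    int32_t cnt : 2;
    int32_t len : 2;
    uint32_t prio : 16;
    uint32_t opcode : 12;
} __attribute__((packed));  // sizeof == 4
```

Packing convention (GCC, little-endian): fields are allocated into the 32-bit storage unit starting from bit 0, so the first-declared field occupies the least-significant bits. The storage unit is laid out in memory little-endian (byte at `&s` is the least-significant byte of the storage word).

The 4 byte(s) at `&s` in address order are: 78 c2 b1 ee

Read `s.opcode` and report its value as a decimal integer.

3819

[0]=0x78 [1]=0xc2 [2]=0xb1 [3]=0xee (little-endian) → word 0xeeb1c278
cnt:2 @ bit 0 → (0xeeb1c278>>0)&0x3 = 0x0
len:2 @ bit 2 → (0xeeb1c278>>2)&0x3 = 0x2
prio:16 @ bit 4 → (0xeeb1c278>>4)&0xffff = 0x1c27
opcode:12 @ bit 20 → (0xeeb1c278>>20)&0xfff = 0xeeb  ←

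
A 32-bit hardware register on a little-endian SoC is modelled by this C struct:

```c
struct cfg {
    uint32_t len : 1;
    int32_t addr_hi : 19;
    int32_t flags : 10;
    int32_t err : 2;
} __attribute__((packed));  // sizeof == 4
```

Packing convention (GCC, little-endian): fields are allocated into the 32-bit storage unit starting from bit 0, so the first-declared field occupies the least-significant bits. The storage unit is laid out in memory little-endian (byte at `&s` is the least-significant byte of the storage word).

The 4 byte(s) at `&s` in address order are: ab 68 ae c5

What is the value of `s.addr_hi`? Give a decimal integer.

[0]=0xab [1]=0x68 [2]=0xae [3]=0xc5 (little-endian) → word 0xc5ae68ab
len [0+:1] = (word>>0) & 0x1 = 1
addr_hi [1+:19] = (word>>1) & 0x7ffff = 472149  ←
flags [20+:10] = (word>>20) & 0x3ff = 90
err [30+:2] = (word>>30) & 0x3 = 3
addr_hi signed 19b, MSB=1: 472149 - 524288 = -52139

-52139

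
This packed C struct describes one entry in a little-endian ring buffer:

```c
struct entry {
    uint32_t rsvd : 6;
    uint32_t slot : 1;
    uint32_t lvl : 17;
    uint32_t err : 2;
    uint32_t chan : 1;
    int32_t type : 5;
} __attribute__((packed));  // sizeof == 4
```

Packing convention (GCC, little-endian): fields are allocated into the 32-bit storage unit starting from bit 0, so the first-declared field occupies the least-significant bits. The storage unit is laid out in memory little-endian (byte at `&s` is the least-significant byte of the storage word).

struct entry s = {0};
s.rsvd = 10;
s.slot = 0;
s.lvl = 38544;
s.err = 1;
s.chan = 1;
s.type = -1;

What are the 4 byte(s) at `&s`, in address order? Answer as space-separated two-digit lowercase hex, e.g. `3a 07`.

rsvd:6 = 10 → 0xa << 0 → word 0x0000000a
slot:1 = 0 → 0x0 << 6 → word 0x0000000a
lvl:17 = 38544 → 0x9690 << 7 → word 0x004b480a
err:2 = 1 → 0x1 << 24 → word 0x014b480a
chan:1 = 1 → 0x1 << 26 → word 0x054b480a
type:5 = -1 → 0x1f << 27 → word 0xfd4b480a
word = 0xfd4b480a → little-endian bytes:
  [0]=0x0a  [1]=0x48  [2]=0x4b  [3]=0xfd

0a 48 4b fd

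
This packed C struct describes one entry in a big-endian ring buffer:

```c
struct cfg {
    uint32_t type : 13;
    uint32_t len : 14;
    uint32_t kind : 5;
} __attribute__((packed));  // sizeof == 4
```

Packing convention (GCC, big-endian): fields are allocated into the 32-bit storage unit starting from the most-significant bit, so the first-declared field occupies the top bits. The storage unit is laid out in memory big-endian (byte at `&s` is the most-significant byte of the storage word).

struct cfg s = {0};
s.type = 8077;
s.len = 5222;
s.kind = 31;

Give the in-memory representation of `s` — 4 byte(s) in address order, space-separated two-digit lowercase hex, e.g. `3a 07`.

[19+:13] type=8077 & 0x1fff = 0x1f8d; word=0xfc680000
[5+:14] len=5222 & 0x3fff = 0x1466; word=0xfc6a8cc0
[0+:5] kind=31 & 0x1f = 0x1f; word=0xfc6a8cdf
word = 0xfc6a8cdf → big-endian bytes:
  [0]=0xfc  [1]=0x6a  [2]=0x8c  [3]=0xdf

fc 6a 8c df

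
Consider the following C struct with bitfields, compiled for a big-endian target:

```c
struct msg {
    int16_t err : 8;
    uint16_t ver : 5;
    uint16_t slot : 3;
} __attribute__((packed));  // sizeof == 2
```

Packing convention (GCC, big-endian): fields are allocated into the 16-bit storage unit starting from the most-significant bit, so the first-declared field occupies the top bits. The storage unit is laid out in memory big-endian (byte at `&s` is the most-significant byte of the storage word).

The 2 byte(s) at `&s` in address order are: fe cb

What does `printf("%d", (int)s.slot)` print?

3

[0]=0xfe [1]=0xcb (big-endian) → word 0xfecb
err [8+:8] = (word>>8) & 0xff = 254
ver [3+:5] = (word>>3) & 0x1f = 25
slot [0+:3] = (word>>0) & 0x7 = 3  ←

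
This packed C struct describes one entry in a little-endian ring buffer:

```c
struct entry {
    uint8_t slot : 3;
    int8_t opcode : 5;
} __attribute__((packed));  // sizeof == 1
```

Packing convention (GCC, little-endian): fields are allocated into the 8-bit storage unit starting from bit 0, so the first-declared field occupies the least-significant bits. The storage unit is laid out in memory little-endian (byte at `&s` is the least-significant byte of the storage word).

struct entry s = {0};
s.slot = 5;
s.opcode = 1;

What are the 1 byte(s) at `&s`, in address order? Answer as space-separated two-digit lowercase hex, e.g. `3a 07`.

slot (3b) val=5 bits=0x5 at bit 0: 0x05
opcode (5b) val=1 bits=0x1 at bit 3: 0x0d
word = 0x0d → little-endian bytes:
  [0]=0x0d

0d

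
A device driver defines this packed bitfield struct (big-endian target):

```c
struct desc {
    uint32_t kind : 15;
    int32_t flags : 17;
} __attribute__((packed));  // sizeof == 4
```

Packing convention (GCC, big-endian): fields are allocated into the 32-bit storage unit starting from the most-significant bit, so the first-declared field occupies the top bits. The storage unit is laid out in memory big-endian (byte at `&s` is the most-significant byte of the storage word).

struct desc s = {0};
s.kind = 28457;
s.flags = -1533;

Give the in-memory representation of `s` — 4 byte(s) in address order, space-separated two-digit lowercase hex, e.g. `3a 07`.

de 53 fa 03

kind:15 = 28457 → 0x6f29 << 17 → word 0xde520000
flags:17 = -1533 → 0x1fa03 << 0 → word 0xde53fa03
word = 0xde53fa03 → big-endian bytes:
  [0]=0xde  [1]=0x53  [2]=0xfa  [3]=0x03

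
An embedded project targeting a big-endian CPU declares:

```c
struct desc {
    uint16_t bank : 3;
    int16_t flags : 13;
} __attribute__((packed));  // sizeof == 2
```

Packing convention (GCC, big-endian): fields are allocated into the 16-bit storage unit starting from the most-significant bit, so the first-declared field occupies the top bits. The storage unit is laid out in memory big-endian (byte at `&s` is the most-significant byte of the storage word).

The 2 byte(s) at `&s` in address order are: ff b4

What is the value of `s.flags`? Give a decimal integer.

-76

[0]=0xff [1]=0xb4 (big-endian) → word 0xffb4
bank [13+:3] = (word>>13) & 0x7 = 7
flags [0+:13] = (word>>0) & 0x1fff = 8116  ←
flags signed 13b, MSB=1: 8116 - 8192 = -76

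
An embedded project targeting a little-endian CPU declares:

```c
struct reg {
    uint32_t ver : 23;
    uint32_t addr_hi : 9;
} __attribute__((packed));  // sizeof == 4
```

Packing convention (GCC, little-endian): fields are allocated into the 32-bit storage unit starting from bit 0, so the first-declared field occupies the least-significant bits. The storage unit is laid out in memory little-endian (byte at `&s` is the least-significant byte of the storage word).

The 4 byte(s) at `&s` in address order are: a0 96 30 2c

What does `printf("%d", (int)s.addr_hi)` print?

88

[0]=0xa0 [1]=0x96 [2]=0x30 [3]=0x2c (little-endian) → word 0x2c3096a0
ver [0+:23] = (word>>0) & 0x7fffff = 3184288
addr_hi [23+:9] = (word>>23) & 0x1ff = 88  ←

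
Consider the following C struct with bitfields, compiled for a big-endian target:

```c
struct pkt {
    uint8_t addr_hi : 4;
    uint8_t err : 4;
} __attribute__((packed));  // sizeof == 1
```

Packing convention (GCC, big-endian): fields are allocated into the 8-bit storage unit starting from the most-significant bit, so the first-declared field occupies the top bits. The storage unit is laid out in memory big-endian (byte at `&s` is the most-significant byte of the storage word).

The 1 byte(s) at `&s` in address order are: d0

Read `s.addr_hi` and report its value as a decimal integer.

[0]=0xd0 (big-endian) → word 0xd0
addr_hi [4+:4] = (word>>4) & 0xf = 13  ←
err [0+:4] = (word>>0) & 0xf = 0

13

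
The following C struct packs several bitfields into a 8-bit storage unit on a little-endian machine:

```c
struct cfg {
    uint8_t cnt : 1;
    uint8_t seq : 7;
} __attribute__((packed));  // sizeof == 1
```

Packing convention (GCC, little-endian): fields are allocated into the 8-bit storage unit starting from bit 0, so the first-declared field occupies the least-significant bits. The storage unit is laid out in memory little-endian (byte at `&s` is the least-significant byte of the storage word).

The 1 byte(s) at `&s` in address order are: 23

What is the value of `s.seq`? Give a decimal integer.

[0]=0x23 (little-endian) → word 0x23
cnt [0+:1] = (word>>0) & 0x1 = 1
seq [1+:7] = (word>>1) & 0x7f = 17  ←

17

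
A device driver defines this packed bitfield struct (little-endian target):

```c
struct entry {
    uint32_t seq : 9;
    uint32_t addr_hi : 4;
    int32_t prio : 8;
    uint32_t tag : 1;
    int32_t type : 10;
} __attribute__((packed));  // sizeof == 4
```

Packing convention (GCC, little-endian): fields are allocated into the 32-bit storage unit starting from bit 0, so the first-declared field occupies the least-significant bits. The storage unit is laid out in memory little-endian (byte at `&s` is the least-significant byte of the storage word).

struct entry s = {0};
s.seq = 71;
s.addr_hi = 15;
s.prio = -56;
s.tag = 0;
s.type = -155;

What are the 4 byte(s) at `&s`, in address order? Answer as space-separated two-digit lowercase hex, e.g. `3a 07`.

seq (9b) val=71 bits=0x47 at bit 0: 0x00000047
addr_hi (4b) val=15 bits=0xf at bit 9: 0x00001e47
prio (8b) val=-56 bits=0xc8 at bit 13: 0x00191e47
tag (1b) val=0 bits=0x0 at bit 21: 0x00191e47
type (10b) val=-155 bits=0x365 at bit 22: 0xd9591e47
word = 0xd9591e47 → little-endian bytes:
  [0]=0x47  [1]=0x1e  [2]=0x59  [3]=0xd9

47 1e 59 d9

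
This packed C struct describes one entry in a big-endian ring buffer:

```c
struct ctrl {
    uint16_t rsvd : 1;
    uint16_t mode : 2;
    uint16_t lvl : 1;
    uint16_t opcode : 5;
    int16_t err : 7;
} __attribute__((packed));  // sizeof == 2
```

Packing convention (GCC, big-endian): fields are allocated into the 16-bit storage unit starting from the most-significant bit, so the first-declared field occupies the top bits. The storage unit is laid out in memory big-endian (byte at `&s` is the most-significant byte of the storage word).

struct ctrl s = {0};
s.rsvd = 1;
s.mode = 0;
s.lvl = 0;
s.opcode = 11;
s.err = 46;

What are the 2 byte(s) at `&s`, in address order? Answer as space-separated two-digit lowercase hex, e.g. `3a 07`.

85 ae

[15+:1] rsvd=1 & 0x1 = 0x1; word=0x8000
[13+:2] mode=0 & 0x3 = 0x0; word=0x8000
[12+:1] lvl=0 & 0x1 = 0x0; word=0x8000
[7+:5] opcode=11 & 0x1f = 0xb; word=0x8580
[0+:7] err=46 & 0x7f = 0x2e; word=0x85ae
word = 0x85ae → big-endian bytes:
  [0]=0x85  [1]=0xae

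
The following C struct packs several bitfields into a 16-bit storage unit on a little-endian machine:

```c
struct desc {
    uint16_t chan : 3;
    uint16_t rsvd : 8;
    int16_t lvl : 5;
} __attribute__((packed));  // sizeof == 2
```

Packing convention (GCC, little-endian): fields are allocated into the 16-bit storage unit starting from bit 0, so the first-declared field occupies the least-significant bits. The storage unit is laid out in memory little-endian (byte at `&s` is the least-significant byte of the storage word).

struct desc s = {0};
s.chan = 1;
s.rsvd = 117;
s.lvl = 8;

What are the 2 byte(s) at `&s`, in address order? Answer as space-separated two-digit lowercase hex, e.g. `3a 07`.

chan:3 = 1 → 0x1 << 0 → word 0x0001
rsvd:8 = 117 → 0x75 << 3 → word 0x03a9
lvl:5 = 8 → 0x8 << 11 → word 0x43a9
word = 0x43a9 → little-endian bytes:
  [0]=0xa9  [1]=0x43

a9 43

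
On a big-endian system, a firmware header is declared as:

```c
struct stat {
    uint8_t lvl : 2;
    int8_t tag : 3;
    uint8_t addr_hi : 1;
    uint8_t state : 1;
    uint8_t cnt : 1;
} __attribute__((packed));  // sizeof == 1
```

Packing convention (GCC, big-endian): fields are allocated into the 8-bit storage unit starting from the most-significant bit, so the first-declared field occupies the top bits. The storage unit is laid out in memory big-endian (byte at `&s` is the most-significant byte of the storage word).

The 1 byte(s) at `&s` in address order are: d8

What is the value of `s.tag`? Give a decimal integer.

[0]=0xd8 (big-endian) → word 0xd8
lvl:2 @ bit 6 → (0xd8>>6)&0x3 = 0x3
tag:3 @ bit 3 → (0xd8>>3)&0x7 = 0x3  ←
addr_hi:1 @ bit 2 → (0xd8>>2)&0x1 = 0x0
state:1 @ bit 1 → (0xd8>>1)&0x1 = 0x0
cnt:1 @ bit 0 → (0xd8>>0)&0x1 = 0x0
tag signed 3b, MSB=0: value = 3

3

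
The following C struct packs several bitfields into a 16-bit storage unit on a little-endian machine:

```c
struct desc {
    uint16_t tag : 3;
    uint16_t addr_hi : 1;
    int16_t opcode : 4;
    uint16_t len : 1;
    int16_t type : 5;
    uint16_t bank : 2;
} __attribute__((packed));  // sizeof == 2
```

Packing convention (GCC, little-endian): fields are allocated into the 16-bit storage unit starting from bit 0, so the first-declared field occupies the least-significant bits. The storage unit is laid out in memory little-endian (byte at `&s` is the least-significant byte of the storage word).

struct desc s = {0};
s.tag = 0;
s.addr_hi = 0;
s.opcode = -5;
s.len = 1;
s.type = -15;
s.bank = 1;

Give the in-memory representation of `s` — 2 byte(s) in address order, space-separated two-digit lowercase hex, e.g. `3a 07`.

[0+:3] tag=0 & 0x7 = 0x0; word=0x0000
[3+:1] addr_hi=0 & 0x1 = 0x0; word=0x0000
[4+:4] opcode=-5 & 0xf = 0xb; word=0x00b0
[8+:1] len=1 & 0x1 = 0x1; word=0x01b0
[9+:5] type=-15 & 0x1f = 0x11; word=0x23b0
[14+:2] bank=1 & 0x3 = 0x1; word=0x63b0
word = 0x63b0 → little-endian bytes:
  [0]=0xb0  [1]=0x63

b0 63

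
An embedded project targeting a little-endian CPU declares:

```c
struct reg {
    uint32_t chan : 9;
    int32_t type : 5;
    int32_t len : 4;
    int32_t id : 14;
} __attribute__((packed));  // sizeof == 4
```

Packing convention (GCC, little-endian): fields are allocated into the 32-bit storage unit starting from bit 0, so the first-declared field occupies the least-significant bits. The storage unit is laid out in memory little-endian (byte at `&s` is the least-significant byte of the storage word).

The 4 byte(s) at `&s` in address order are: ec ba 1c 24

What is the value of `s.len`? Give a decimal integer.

[0]=0xec [1]=0xba [2]=0x1c [3]=0x24 (little-endian) → word 0x241cbaec
chan:9 @ bit 0 → (0x241cbaec>>0)&0x1ff = 0xec
type:5 @ bit 9 → (0x241cbaec>>9)&0x1f = 0x1d
len:4 @ bit 14 → (0x241cbaec>>14)&0xf = 0x2  ←
id:14 @ bit 18 → (0x241cbaec>>18)&0x3fff = 0x907
len signed 4b, MSB=0: value = 2

2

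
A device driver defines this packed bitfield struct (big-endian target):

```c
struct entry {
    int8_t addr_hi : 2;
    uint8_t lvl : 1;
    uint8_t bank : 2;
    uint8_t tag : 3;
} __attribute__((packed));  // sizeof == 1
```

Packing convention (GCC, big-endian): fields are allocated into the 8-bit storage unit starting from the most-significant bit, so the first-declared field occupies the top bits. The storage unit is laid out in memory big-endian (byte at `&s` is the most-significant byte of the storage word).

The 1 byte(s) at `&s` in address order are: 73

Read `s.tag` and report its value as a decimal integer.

[0]=0x73 (big-endian) → word 0x73
addr_hi [6+:2] = (word>>6) & 0x3 = 1
lvl [5+:1] = (word>>5) & 0x1 = 1
bank [3+:2] = (word>>3) & 0x3 = 2
tag [0+:3] = (word>>0) & 0x7 = 3  ←

3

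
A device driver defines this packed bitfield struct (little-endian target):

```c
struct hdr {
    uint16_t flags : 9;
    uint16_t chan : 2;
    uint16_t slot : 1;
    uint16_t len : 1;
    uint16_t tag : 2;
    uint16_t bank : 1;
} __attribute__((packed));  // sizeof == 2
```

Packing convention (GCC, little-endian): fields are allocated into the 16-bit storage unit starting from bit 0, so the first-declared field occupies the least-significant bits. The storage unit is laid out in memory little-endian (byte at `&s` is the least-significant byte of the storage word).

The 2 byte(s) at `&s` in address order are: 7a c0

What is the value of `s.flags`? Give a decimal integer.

[0]=0x7a [1]=0xc0 (little-endian) → word 0xc07a
flags [0+:9] = (word>>0) & 0x1ff = 122  ←
chan [9+:2] = (word>>9) & 0x3 = 0
slot [11+:1] = (word>>11) & 0x1 = 0
len [12+:1] = (word>>12) & 0x1 = 0
tag [13+:2] = (word>>13) & 0x3 = 2
bank [15+:1] = (word>>15) & 0x1 = 1

122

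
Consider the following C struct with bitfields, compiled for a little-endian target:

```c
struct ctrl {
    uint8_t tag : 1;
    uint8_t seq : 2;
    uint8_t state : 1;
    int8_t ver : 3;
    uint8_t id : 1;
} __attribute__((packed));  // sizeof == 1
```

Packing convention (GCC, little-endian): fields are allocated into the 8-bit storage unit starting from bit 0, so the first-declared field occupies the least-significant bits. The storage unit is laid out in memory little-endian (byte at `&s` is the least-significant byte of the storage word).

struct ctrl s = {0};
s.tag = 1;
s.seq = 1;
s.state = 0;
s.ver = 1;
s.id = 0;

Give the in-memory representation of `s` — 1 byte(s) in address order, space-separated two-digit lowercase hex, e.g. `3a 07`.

tag (1b) val=1 bits=0x1 at bit 0: 0x01
seq (2b) val=1 bits=0x1 at bit 1: 0x03
state (1b) val=0 bits=0x0 at bit 3: 0x03
ver (3b) val=1 bits=0x1 at bit 4: 0x13
id (1b) val=0 bits=0x0 at bit 7: 0x13
word = 0x13 → little-endian bytes:
  [0]=0x13

13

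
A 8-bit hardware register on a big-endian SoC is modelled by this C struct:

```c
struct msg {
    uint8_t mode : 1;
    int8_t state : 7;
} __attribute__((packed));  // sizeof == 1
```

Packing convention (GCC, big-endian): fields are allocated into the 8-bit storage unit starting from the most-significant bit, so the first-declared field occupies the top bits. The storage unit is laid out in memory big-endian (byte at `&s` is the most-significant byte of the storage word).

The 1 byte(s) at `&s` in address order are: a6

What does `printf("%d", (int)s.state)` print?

[0]=0xa6 (big-endian) → word 0xa6
mode [7+:1] = (word>>7) & 0x1 = 1
state [0+:7] = (word>>0) & 0x7f = 38  ←
state signed 7b, MSB=0: value = 38

38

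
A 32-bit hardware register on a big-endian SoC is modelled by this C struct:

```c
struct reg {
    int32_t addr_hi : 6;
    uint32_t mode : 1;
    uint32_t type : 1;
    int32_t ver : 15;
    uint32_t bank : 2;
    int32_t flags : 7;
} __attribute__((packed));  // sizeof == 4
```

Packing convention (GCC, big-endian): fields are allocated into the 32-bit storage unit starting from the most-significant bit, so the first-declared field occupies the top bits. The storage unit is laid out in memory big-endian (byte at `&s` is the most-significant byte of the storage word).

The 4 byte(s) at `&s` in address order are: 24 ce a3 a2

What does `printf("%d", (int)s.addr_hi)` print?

9

[0]=0x24 [1]=0xce [2]=0xa3 [3]=0xa2 (big-endian) → word 0x24cea3a2
addr_hi:6 @ bit 26 → (0x24cea3a2>>26)&0x3f = 0x9  ←
mode:1 @ bit 25 → (0x24cea3a2>>25)&0x1 = 0x0
type:1 @ bit 24 → (0x24cea3a2>>24)&0x1 = 0x0
ver:15 @ bit 9 → (0x24cea3a2>>9)&0x7fff = 0x6751
bank:2 @ bit 7 → (0x24cea3a2>>7)&0x3 = 0x3
flags:7 @ bit 0 → (0x24cea3a2>>0)&0x7f = 0x22
addr_hi signed 6b, MSB=0: value = 9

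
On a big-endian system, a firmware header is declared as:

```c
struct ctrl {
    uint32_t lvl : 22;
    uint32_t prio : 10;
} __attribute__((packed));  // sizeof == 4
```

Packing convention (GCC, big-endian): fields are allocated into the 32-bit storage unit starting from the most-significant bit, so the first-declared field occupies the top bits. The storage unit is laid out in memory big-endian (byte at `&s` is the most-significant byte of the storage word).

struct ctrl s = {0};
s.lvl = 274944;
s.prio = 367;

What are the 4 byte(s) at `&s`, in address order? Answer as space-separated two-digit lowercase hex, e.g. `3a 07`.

lvl:22 = 274944 → 0x43200 << 10 → word 0x10c80000
prio:10 = 367 → 0x16f << 0 → word 0x10c8016f
word = 0x10c8016f → big-endian bytes:
  [0]=0x10  [1]=0xc8  [2]=0x01  [3]=0x6f

10 c8 01 6f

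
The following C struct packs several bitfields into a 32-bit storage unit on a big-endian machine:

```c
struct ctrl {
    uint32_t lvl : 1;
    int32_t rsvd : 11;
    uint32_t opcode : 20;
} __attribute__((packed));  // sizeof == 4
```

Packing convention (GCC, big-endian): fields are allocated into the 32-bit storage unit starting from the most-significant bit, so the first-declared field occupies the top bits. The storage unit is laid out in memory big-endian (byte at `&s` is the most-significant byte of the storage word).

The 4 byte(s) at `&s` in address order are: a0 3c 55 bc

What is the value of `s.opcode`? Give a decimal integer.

[0]=0xa0 [1]=0x3c [2]=0x55 [3]=0xbc (big-endian) → word 0xa03c55bc
lvl:1 @ bit 31 → (0xa03c55bc>>31)&0x1 = 0x1
rsvd:11 @ bit 20 → (0xa03c55bc>>20)&0x7ff = 0x203
opcode:20 @ bit 0 → (0xa03c55bc>>0)&0xfffff = 0xc55bc  ←

808380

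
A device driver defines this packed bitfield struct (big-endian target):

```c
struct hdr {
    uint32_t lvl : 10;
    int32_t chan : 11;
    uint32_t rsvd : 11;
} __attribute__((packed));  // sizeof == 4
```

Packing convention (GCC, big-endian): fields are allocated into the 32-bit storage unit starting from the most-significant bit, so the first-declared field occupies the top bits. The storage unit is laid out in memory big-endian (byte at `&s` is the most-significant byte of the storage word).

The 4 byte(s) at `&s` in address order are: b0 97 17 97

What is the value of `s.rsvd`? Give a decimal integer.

[0]=0xb0 [1]=0x97 [2]=0x17 [3]=0x97 (big-endian) → word 0xb0971797
lvl:10 @ bit 22 → (0xb0971797>>22)&0x3ff = 0x2c2
chan:11 @ bit 11 → (0xb0971797>>11)&0x7ff = 0x2e2
rsvd:11 @ bit 0 → (0xb0971797>>0)&0x7ff = 0x797  ←

1943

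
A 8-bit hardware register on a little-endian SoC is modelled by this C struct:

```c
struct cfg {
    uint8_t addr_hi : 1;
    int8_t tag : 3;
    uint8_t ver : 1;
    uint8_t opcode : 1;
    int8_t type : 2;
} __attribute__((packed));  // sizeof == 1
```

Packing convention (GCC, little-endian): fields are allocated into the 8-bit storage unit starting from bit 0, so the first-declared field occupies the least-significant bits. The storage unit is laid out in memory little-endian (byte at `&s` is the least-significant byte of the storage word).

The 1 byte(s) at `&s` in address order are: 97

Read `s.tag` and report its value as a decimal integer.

3

[0]=0x97 (little-endian) → word 0x97
addr_hi [0+:1] = (word>>0) & 0x1 = 1
tag [1+:3] = (word>>1) & 0x7 = 3  ←
ver [4+:1] = (word>>4) & 0x1 = 1
opcode [5+:1] = (word>>5) & 0x1 = 0
type [6+:2] = (word>>6) & 0x3 = 2
tag signed 3b, MSB=0: value = 3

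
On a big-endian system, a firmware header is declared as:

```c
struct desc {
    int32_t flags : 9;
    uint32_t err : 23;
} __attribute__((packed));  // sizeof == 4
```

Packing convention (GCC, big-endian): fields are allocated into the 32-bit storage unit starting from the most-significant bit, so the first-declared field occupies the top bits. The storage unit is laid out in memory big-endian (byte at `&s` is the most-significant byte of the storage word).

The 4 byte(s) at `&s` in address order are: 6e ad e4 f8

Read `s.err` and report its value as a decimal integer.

3007736

[0]=0x6e [1]=0xad [2]=0xe4 [3]=0xf8 (big-endian) → word 0x6eade4f8
flags [23+:9] = (word>>23) & 0x1ff = 221
err [0+:23] = (word>>0) & 0x7fffff = 3007736  ←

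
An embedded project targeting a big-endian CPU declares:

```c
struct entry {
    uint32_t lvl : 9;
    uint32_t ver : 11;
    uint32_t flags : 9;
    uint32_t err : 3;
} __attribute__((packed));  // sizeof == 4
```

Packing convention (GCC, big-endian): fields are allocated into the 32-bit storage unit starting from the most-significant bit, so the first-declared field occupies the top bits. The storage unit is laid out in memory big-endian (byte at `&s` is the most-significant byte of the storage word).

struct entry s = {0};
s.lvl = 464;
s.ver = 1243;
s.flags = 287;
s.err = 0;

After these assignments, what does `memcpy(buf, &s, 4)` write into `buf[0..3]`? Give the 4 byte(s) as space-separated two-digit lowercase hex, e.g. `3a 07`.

lvl (9b) val=464 bits=0x1d0 at bit 23: 0xe8000000
ver (11b) val=1243 bits=0x4db at bit 12: 0xe84db000
flags (9b) val=287 bits=0x11f at bit 3: 0xe84db8f8
err (3b) val=0 bits=0x0 at bit 0: 0xe84db8f8
word = 0xe84db8f8 → big-endian bytes:
  [0]=0xe8  [1]=0x4d  [2]=0xb8  [3]=0xf8

e8 4d b8 f8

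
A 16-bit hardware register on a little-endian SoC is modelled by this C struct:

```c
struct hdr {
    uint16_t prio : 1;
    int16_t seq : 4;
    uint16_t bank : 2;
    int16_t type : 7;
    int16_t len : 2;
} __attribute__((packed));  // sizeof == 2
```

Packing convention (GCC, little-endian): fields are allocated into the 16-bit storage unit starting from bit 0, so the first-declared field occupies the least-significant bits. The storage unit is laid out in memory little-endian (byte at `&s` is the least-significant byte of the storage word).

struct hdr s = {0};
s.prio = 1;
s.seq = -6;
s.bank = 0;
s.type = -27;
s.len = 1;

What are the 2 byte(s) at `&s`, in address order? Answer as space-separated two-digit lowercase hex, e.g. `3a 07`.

95 72

prio (1b) val=1 bits=0x1 at bit 0: 0x0001
seq (4b) val=-6 bits=0xa at bit 1: 0x0015
bank (2b) val=0 bits=0x0 at bit 5: 0x0015
type (7b) val=-27 bits=0x65 at bit 7: 0x3295
len (2b) val=1 bits=0x1 at bit 14: 0x7295
word = 0x7295 → little-endian bytes:
  [0]=0x95  [1]=0x72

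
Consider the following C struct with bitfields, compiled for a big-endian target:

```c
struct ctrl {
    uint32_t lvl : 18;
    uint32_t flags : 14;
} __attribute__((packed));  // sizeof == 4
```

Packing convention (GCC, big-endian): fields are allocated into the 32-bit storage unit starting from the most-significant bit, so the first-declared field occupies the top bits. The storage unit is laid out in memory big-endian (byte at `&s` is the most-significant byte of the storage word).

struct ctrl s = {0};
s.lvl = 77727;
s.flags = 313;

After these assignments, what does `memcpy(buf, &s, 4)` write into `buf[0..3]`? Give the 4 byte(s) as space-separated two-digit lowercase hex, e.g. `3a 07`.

[14+:18] lvl=77727 & 0x3ffff = 0x12f9f; word=0x4be7c000
[0+:14] flags=313 & 0x3fff = 0x139; word=0x4be7c139
word = 0x4be7c139 → big-endian bytes:
  [0]=0x4b  [1]=0xe7  [2]=0xc1  [3]=0x39

4b e7 c1 39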